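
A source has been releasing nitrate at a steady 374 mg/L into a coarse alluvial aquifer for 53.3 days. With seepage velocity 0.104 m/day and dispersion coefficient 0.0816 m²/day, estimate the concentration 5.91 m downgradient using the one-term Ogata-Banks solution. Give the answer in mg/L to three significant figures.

For a continuous step input, C/C₀ ≈ ½·erfc((x−vt)/(2√(Dt))).
vt = 0.104 × 53.3 = 5.5432 m and 2√(Dt) = 2√(0.0816 × 53.3) = 4.171 m.
Argument (x−vt)/(2√(Dt)) = (5.91 − 5.5432)/4.171 = 0.08794; ½·erfc(0.08794) = 0.4505.
C = 374 × 0.4505 = 168 mg/L.

168 mg/L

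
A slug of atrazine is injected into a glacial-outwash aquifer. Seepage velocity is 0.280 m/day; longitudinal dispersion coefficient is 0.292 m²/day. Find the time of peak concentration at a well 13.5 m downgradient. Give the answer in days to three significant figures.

44.6 days

For the 1D instantaneous-source solution, setting ∂C/∂t = 0 at fixed x gives v²t² + 2Dt − x² = 0, so t = (√(D² + v²x²) − D)/v².
√(D² + v²x²) = √(0.292² + 0.280² × 13.5²) = 3.791; v² = 0.0784.
t = (3.791 − 0.292)/0.0784 = 44.6 days (vs. the pure-advection estimate x/v = 48.2 d).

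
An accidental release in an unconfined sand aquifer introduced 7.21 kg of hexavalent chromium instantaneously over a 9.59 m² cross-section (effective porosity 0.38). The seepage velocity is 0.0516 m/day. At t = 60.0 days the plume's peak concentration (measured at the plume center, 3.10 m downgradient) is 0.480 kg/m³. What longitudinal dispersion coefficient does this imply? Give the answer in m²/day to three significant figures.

0.0225 m²/day

At the plume center C_max = M/(n_e·A·√(4πDt)), so D = M²/(4πt·(n_e·A·C_max)²).
n_e·A·C_max = 0.38 × 9.59 × 0.480 = 1.749 kg/m.
D = 7.21²/(4π × 60.0 × 1.749²) = 0.0225 m²/day.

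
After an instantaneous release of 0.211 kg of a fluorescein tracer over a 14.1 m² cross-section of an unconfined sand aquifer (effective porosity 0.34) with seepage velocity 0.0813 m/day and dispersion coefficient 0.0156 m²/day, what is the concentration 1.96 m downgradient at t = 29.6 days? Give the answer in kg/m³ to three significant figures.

0.0164 kg/m³

For an instantaneous plane source, C(x,t) = M/(n_e·A·√(4πDt)) · exp(−(x−vt)²/(4Dt)), with n_e·A the pore (flow) area.
Plume center vt = 0.0813 × 29.6 = 2.40648 m, so the well at 1.96 m is 0.44648 m upgradient of the peak.
√(4πDt) = 2.409 m, giving peak height M/(n_e·A·√(4πDt)) = 0.211/(0.34 × 14.1 × 2.409) = 0.01827 kg/m³.
(x−vt)²/(4Dt) = (-0.44648)²/(4 × 0.0156 × 29.6) = 0.1079; exp(−0.1079) = 0.8977.
C = 0.01827 × 0.8977 = 0.0164 kg/m³.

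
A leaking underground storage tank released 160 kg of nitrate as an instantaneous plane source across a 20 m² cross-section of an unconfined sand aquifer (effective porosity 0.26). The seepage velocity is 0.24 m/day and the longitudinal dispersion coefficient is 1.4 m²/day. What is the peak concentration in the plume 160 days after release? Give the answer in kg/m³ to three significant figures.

The peak of an instantaneous 1D plume sits at x = vt; there the Gaussian factor is 1 and C_max = M/(n_e·A·√(4πDt)), where n_e·A is the pore area the mass is dissolved in.
√(4πDt) = √(4π × 1.4 × 160) = 53.06 m, so C_max = 160/(0.26 × 20 × 53.06) = 0.580 kg/m³.

0.580 kg/m³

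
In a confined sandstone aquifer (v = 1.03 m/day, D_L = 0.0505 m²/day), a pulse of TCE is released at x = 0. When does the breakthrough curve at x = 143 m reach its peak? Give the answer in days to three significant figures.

139 days

For the 1D instantaneous-source solution, setting ∂C/∂t = 0 at fixed x gives v²t² + 2Dt − x² = 0, so t = (√(D² + v²x²) − D)/v².
√(D² + v²x²) = √(0.0505² + 1.03² × 143²) = 147.3; v² = 1.0609.
t = (147.3 − 0.0505)/1.0609 = 139 days (vs. the pure-advection estimate x/v = 139 d).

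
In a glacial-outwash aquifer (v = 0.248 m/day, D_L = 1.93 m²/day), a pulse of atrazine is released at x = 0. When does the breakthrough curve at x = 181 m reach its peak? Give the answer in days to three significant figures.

For the 1D instantaneous-source solution, setting ∂C/∂t = 0 at fixed x gives v²t² + 2Dt − x² = 0, so t = (√(D² + v²x²) − D)/v².
√(D² + v²x²) = √(1.93² + 0.248² × 181²) = 44.93; v² = 0.061504.
t = (44.93 − 1.93)/0.061504 = 699 days (vs. the pure-advection estimate x/v = 730 d).

699 days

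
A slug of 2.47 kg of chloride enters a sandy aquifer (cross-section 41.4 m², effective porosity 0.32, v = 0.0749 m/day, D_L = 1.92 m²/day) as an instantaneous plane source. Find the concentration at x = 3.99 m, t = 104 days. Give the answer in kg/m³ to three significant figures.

For an instantaneous plane source, C(x,t) = M/(n_e·A·√(4πDt)) · exp(−(x−vt)²/(4Dt)), with n_e·A the pore (flow) area.
Plume center vt = 0.0749 × 104 = 7.7896 m, so the well at 3.99 m is 3.7996 m upgradient of the peak.
√(4πDt) = 50.09 m, giving peak height M/(n_e·A·√(4πDt)) = 2.47/(0.32 × 41.4 × 50.09) = 0.003722 kg/m³.
(x−vt)²/(4Dt) = (-3.7996)²/(4 × 1.92 × 104) = 0.01808; exp(−0.01808) = 0.9821.
C = 0.003722 × 0.9821 = 0.00366 kg/m³.

0.00366 kg/m³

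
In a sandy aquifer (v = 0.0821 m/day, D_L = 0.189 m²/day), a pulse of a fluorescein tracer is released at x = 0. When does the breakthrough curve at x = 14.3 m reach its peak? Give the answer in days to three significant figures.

148 days

For the 1D instantaneous-source solution, setting ∂C/∂t = 0 at fixed x gives v²t² + 2Dt − x² = 0, so t = (√(D² + v²x²) − D)/v².
√(D² + v²x²) = √(0.189² + 0.0821² × 14.3²) = 1.189; v² = 0.00674041.
t = (1.189 − 0.189)/0.00674041 = 148 days (vs. the pure-advection estimate x/v = 174 d).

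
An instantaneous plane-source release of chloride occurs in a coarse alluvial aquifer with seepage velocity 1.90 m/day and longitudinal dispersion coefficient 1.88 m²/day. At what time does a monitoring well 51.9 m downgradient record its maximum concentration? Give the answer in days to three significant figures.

For the 1D instantaneous-source solution, setting ∂C/∂t = 0 at fixed x gives v²t² + 2Dt − x² = 0, so t = (√(D² + v²x²) − D)/v².
√(D² + v²x²) = √(1.88² + 1.90² × 51.9²) = 98.63; v² = 3.61.
t = (98.63 − 1.88)/3.61 = 26.8 days (vs. the pure-advection estimate x/v = 27.3 d).

26.8 days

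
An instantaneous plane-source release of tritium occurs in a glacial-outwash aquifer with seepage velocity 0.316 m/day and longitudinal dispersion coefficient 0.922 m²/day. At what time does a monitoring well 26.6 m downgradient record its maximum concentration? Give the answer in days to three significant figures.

75.4 days

For the 1D instantaneous-source solution, setting ∂C/∂t = 0 at fixed x gives v²t² + 2Dt − x² = 0, so t = (√(D² + v²x²) − D)/v².
√(D² + v²x²) = √(0.922² + 0.316² × 26.6²) = 8.456; v² = 0.099856.
t = (8.456 − 0.922)/0.099856 = 75.4 days (vs. the pure-advection estimate x/v = 84.2 d).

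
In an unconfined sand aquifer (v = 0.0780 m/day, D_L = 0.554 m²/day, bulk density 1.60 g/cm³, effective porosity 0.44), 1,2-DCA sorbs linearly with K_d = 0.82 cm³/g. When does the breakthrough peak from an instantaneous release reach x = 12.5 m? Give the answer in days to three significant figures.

Retardation factor R = 1 + ρ_b·K_d/n = 1 + 1.60 × 0.82/0.44 = 3.982.
Sorption retards both mechanisms: v_R = v/R = 0.01959 m/day, D_R = D/R = 0.1391 m²/day.
Peak time from v_R²t² + 2D_R t − x² = 0: t = (√(D_R² + v_R²x²) − D_R)/v_R².
√(D_R² + v_R²x²) = √(0.1391² + 0.01959² × 12.5²) = 0.2816; v_R² = 0.0003838.
t = (0.2816 − 0.1391)/0.0003838 = 371 days.

371 days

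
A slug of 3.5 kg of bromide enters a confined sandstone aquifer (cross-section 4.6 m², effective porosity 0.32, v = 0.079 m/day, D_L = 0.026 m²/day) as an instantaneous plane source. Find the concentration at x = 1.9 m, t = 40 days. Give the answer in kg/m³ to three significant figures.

For an instantaneous plane source, C(x,t) = M/(n_e·A·√(4πDt)) · exp(−(x−vt)²/(4Dt)), with n_e·A the pore (flow) area.
Plume center vt = 0.079 × 40 = 3.16 m, so the well at 1.9 m is 1.26 m upgradient of the peak.
√(4πDt) = 3.615 m, giving peak height M/(n_e·A·√(4πDt)) = 3.5/(0.32 × 4.6 × 3.615) = 0.6577 kg/m³.
(x−vt)²/(4Dt) = (-1.26)²/(4 × 0.026 × 40) = 0.3816; exp(−0.3816) = 0.6828.
C = 0.6577 × 0.6828 = 0.449 kg/m³.

0.449 kg/m³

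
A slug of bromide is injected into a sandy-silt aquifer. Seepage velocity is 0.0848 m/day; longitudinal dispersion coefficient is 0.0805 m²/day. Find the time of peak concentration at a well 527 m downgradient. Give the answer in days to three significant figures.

For the 1D instantaneous-source solution, setting ∂C/∂t = 0 at fixed x gives v²t² + 2Dt − x² = 0, so t = (√(D² + v²x²) − D)/v².
√(D² + v²x²) = √(0.0805² + 0.0848² × 527²) = 44.69; v² = 0.00719104.
t = (44.69 − 0.0805)/0.00719104 = 6200 days (vs. the pure-advection estimate x/v = 6210 d).

6200 days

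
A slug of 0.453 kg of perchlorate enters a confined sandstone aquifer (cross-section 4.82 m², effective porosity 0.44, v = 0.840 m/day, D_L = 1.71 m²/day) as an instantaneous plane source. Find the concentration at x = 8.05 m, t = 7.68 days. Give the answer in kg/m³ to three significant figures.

For an instantaneous plane source, C(x,t) = M/(n_e·A·√(4πDt)) · exp(−(x−vt)²/(4Dt)), with n_e·A the pore (flow) area.
Plume center vt = 0.840 × 7.68 = 6.4512 m, so the well at 8.05 m is 1.5988 m downgradient of the peak.
√(4πDt) = 12.85 m, giving peak height M/(n_e·A·√(4πDt)) = 0.453/(0.44 × 4.82 × 12.85) = 0.01662 kg/m³.
(x−vt)²/(4Dt) = (1.5988)²/(4 × 1.71 × 7.68) = 0.04866; exp(−0.04866) = 0.9525.
C = 0.01662 × 0.9525 = 0.0158 kg/m³.

0.0158 kg/m³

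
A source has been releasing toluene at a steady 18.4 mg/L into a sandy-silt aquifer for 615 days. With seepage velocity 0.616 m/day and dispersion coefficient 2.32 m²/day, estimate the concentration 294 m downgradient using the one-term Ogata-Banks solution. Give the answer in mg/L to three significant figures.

17.4 mg/L

For a continuous step input, C/C₀ ≈ ½·erfc((x−vt)/(2√(Dt))).
vt = 0.616 × 615 = 378.84 m and 2√(Dt) = 2√(2.32 × 615) = 75.55 m.
Argument (x−vt)/(2√(Dt)) = (294 − 378.84)/75.55 = -1.123; ½·erfc(-1.123) = 0.9439.
C = 18.4 × 0.9439 = 17.4 mg/L.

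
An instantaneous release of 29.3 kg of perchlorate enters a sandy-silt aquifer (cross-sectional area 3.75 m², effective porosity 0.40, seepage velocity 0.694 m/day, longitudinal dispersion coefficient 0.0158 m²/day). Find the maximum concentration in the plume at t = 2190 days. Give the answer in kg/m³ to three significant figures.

0.937 kg/m³

The peak of an instantaneous 1D plume sits at x = vt; there the Gaussian factor is 1 and C_max = M/(n_e·A·√(4πDt)), where n_e·A is the pore area the mass is dissolved in.
√(4πDt) = √(4π × 0.0158 × 2190) = 20.85 m, so C_max = 29.3/(0.40 × 3.75 × 20.85) = 0.937 kg/m³.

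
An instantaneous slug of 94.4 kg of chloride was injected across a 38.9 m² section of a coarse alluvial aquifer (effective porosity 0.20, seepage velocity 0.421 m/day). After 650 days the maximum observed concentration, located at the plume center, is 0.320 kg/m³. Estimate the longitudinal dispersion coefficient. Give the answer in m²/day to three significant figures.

At the plume center C_max = M/(n_e·A·√(4πDt)), so D = M²/(4πt·(n_e·A·C_max)²).
n_e·A·C_max = 0.20 × 38.9 × 0.320 = 2.490 kg/m.
D = 94.4²/(4π × 650 × 2.490²) = 0.176 m²/day.

0.176 m²/day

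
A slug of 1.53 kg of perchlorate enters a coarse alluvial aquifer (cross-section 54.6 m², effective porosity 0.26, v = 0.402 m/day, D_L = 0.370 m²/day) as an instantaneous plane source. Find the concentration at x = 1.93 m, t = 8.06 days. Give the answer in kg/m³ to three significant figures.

0.0152 kg/m³

For an instantaneous plane source, C(x,t) = M/(n_e·A·√(4πDt)) · exp(−(x−vt)²/(4Dt)), with n_e·A the pore (flow) area.
Plume center vt = 0.402 × 8.06 = 3.24012 m, so the well at 1.93 m is 1.31012 m upgradient of the peak.
√(4πDt) = 6.122 m, giving peak height M/(n_e·A·√(4πDt)) = 1.53/(0.26 × 54.6 × 6.122) = 0.01760 kg/m³.
(x−vt)²/(4Dt) = (-1.31012)²/(4 × 0.370 × 8.06) = 0.1439; exp(−0.1439) = 0.8660.
C = 0.01760 × 0.8660 = 0.0152 kg/m³.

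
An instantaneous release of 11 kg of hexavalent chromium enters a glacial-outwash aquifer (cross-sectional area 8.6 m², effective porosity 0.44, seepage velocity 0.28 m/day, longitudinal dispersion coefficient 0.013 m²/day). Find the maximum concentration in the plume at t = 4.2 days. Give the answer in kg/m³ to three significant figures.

The peak of an instantaneous 1D plume sits at x = vt; there the Gaussian factor is 1 and C_max = M/(n_e·A·√(4πDt)), where n_e·A is the pore area the mass is dissolved in.
√(4πDt) = √(4π × 0.013 × 4.2) = 0.8283 m, so C_max = 11/(0.44 × 8.6 × 0.8283) = 3.51 kg/m³.

3.51 kg/m³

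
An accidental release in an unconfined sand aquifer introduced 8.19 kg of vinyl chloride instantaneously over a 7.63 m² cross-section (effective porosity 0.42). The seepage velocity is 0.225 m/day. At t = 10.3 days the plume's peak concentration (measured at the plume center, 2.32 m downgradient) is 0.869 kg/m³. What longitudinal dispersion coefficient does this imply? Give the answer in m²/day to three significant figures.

At the plume center C_max = M/(n_e·A·√(4πDt)), so D = M²/(4πt·(n_e·A·C_max)²).
n_e·A·C_max = 0.42 × 7.63 × 0.869 = 2.785 kg/m.
D = 8.19²/(4π × 10.3 × 2.785²) = 0.0668 m²/day.

0.0668 m²/day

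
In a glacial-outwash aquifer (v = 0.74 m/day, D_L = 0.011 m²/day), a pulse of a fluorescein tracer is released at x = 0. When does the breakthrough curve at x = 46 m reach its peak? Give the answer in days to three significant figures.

For the 1D instantaneous-source solution, setting ∂C/∂t = 0 at fixed x gives v²t² + 2Dt − x² = 0, so t = (√(D² + v²x²) − D)/v².
√(D² + v²x²) = √(0.011² + 0.74² × 46²) = 34.04; v² = 0.5476.
t = (34.04 − 0.011)/0.5476 = 62.1 days (vs. the pure-advection estimate x/v = 62.2 d).

62.1 days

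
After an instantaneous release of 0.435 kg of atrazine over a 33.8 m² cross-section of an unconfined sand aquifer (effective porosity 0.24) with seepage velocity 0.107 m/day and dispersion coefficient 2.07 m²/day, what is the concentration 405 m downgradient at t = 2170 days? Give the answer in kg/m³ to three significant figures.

4.28e-05 kg/m³

For an instantaneous plane source, C(x,t) = M/(n_e·A·√(4πDt)) · exp(−(x−vt)²/(4Dt)), with n_e·A the pore (flow) area.
Plume center vt = 0.107 × 2170 = 232.19 m, so the well at 405 m is 172.81 m downgradient of the peak.
√(4πDt) = 237.6 m, giving peak height M/(n_e·A·√(4πDt)) = 0.435/(0.24 × 33.8 × 237.6) = 0.0002257 kg/m³.
(x−vt)²/(4Dt) = (172.81)²/(4 × 2.07 × 2170) = 1.662; exp(−1.662) = 0.1898.
C = 0.0002257 × 0.1898 = 4.28e-05 kg/m³.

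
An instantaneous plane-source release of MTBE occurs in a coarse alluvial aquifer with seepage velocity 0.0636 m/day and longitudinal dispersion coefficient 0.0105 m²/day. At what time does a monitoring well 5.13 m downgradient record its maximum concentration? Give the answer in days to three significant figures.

78.1 days

For the 1D instantaneous-source solution, setting ∂C/∂t = 0 at fixed x gives v²t² + 2Dt − x² = 0, so t = (√(D² + v²x²) − D)/v².
√(D² + v²x²) = √(0.0105² + 0.0636² × 5.13²) = 0.3264; v² = 0.00404496.
t = (0.3264 − 0.0105)/0.00404496 = 78.1 days (vs. the pure-advection estimate x/v = 80.7 d).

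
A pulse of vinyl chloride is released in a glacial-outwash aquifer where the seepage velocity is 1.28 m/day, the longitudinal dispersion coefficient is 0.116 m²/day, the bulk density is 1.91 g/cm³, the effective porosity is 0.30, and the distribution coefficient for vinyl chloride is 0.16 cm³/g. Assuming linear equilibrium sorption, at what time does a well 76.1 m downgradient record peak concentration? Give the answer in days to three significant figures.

120 days

Retardation factor R = 1 + ρ_b·K_d/n = 1 + 1.91 × 0.16/0.30 = 2.019.
Sorption retards both mechanisms: v_R = v/R = 0.6340 m/day, D_R = D/R = 0.05745 m²/day.
Peak time from v_R²t² + 2D_R t − x² = 0: t = (√(D_R² + v_R²x²) − D_R)/v_R².
√(D_R² + v_R²x²) = √(0.05745² + 0.6340² × 76.1²) = 48.25; v_R² = 0.4020.
t = (48.25 − 0.05745)/0.4020 = 120 days.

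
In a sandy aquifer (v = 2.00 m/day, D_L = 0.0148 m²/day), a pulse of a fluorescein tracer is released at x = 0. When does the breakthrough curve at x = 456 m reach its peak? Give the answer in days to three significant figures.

For the 1D instantaneous-source solution, setting ∂C/∂t = 0 at fixed x gives v²t² + 2Dt − x² = 0, so t = (√(D² + v²x²) − D)/v².
√(D² + v²x²) = √(0.0148² + 2.00² × 456²) = 912.0; v² = 4.
t = (912.0 − 0.0148)/4 = 228 days (vs. the pure-advection estimate x/v = 228 d).

228 days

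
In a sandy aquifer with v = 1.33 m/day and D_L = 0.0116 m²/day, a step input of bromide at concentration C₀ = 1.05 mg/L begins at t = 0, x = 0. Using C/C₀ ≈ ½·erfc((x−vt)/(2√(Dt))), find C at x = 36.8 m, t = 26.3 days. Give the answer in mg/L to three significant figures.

0.0104 mg/L

For a continuous step input, C/C₀ ≈ ½·erfc((x−vt)/(2√(Dt))).
vt = 1.33 × 26.3 = 34.979 m and 2√(Dt) = 2√(0.0116 × 26.3) = 1.105 m.
Argument (x−vt)/(2√(Dt)) = (36.8 − 34.979)/1.105 = 1.648; ½·erfc(1.648) = 0.009887.
C = 1.05 × 0.009887 = 0.0104 mg/L.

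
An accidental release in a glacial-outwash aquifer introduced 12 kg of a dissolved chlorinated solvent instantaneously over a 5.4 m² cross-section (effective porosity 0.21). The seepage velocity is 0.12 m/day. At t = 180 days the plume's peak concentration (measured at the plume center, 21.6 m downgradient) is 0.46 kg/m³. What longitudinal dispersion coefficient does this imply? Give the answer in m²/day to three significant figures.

0.234 m²/day

At the plume center C_max = M/(n_e·A·√(4πDt)), so D = M²/(4πt·(n_e·A·C_max)²).
n_e·A·C_max = 0.21 × 5.4 × 0.46 = 0.5216 kg/m.
D = 12²/(4π × 180 × 0.5216²) = 0.234 m²/day.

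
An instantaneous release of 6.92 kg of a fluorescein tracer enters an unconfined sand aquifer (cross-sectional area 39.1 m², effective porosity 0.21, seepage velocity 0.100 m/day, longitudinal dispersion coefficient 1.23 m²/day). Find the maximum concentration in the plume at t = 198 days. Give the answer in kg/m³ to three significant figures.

The peak of an instantaneous 1D plume sits at x = vt; there the Gaussian factor is 1 and C_max = M/(n_e·A·√(4πDt)), where n_e·A is the pore area the mass is dissolved in.
√(4πDt) = √(4π × 1.23 × 198) = 55.32 m, so C_max = 6.92/(0.21 × 39.1 × 55.32) = 0.0152 kg/m³.

0.0152 kg/m³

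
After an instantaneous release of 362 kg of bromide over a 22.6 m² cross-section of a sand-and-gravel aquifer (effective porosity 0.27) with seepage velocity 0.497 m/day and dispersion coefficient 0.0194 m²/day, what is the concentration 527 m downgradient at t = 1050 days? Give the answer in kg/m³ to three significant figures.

2.68 kg/m³

For an instantaneous plane source, C(x,t) = M/(n_e·A·√(4πDt)) · exp(−(x−vt)²/(4Dt)), with n_e·A the pore (flow) area.
Plume center vt = 0.497 × 1050 = 521.85 m, so the well at 527 m is 5.15 m downgradient of the peak.
√(4πDt) = 16.00 m, giving peak height M/(n_e·A·√(4πDt)) = 362/(0.27 × 22.6 × 16.00) = 3.708 kg/m³.
(x−vt)²/(4Dt) = (5.15)²/(4 × 0.0194 × 1050) = 0.3255; exp(−0.3255) = 0.7222.
C = 3.708 × 0.7222 = 2.68 kg/m³.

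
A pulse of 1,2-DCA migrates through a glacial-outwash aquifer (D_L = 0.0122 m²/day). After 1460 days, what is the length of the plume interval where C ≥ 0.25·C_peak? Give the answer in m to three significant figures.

19.9 m

The plume is Gaussian with σ = √(2Dt) = √(2 × 0.0122 × 1460) = 5.969 m.
C/C_peak = exp(−Δx²/(2σ²)) = 0.25 ⇒ Δx = σ·√(−2 ln 0.25) = 5.969 × 1.665 = 9.938 m.
Width = 2Δx = 19.9 m.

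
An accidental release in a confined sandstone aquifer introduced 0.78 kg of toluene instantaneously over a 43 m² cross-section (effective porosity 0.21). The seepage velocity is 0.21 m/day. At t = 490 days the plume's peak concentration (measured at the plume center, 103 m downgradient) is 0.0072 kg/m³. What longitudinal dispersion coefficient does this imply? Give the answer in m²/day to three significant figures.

0.0234 m²/day

At the plume center C_max = M/(n_e·A·√(4πDt)), so D = M²/(4πt·(n_e·A·C_max)²).
n_e·A·C_max = 0.21 × 43 × 0.0072 = 0.06502 kg/m.
D = 0.78²/(4π × 490 × 0.06502²) = 0.0234 m²/day.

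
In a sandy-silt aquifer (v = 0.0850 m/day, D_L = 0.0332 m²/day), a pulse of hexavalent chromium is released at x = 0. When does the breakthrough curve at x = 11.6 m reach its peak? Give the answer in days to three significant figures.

132 days

For the 1D instantaneous-source solution, setting ∂C/∂t = 0 at fixed x gives v²t² + 2Dt − x² = 0, so t = (√(D² + v²x²) − D)/v².
√(D² + v²x²) = √(0.0332² + 0.0850² × 11.6²) = 0.9866; v² = 0.007225.
t = (0.9866 − 0.0332)/0.007225 = 132 days (vs. the pure-advection estimate x/v = 136 d).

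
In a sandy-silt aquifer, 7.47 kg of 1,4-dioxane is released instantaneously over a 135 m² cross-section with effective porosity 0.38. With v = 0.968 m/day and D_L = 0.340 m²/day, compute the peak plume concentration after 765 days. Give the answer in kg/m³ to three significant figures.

The peak of an instantaneous 1D plume sits at x = vt; there the Gaussian factor is 1 and C_max = M/(n_e·A·√(4πDt)), where n_e·A is the pore area the mass is dissolved in.
√(4πDt) = √(4π × 0.340 × 765) = 57.17 m, so C_max = 7.47/(0.38 × 135 × 57.17) = 0.00255 kg/m³.

0.00255 kg/m³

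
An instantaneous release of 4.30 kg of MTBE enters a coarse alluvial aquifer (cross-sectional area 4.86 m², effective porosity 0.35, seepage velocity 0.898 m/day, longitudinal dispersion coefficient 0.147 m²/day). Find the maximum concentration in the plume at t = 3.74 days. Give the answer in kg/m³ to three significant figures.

The peak of an instantaneous 1D plume sits at x = vt; there the Gaussian factor is 1 and C_max = M/(n_e·A·√(4πDt)), where n_e·A is the pore area the mass is dissolved in.
√(4πDt) = √(4π × 0.147 × 3.74) = 2.628 m, so C_max = 4.30/(0.35 × 4.86 × 2.628) = 0.962 kg/m³.

0.962 kg/m³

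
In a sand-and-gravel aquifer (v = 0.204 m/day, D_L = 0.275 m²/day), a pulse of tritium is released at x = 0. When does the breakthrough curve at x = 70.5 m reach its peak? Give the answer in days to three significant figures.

For the 1D instantaneous-source solution, setting ∂C/∂t = 0 at fixed x gives v²t² + 2Dt − x² = 0, so t = (√(D² + v²x²) − D)/v².
√(D² + v²x²) = √(0.275² + 0.204² × 70.5²) = 14.38; v² = 0.041616.
t = (14.38 − 0.275)/0.041616 = 339 days (vs. the pure-advection estimate x/v = 346 d).

339 days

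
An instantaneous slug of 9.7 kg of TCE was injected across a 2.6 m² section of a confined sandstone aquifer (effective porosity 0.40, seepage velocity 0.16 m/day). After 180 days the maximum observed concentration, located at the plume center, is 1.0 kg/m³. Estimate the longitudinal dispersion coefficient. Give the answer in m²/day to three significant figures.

0.0385 m²/day

At the plume center C_max = M/(n_e·A·√(4πDt)), so D = M²/(4πt·(n_e·A·C_max)²).
n_e·A·C_max = 0.40 × 2.6 × 1.0 = 1.040 kg/m.
D = 9.7²/(4π × 180 × 1.040²) = 0.0385 m²/day.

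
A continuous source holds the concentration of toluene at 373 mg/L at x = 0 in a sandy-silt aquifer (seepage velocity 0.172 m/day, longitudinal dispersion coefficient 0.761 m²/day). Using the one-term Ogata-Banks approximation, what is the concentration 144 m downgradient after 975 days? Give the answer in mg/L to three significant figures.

For a continuous step input, C/C₀ ≈ ½·erfc((x−vt)/(2√(Dt))).
vt = 0.172 × 975 = 167.7 m and 2√(Dt) = 2√(0.761 × 975) = 54.48 m.
Argument (x−vt)/(2√(Dt)) = (144 − 167.7)/54.48 = -0.4350; ½·erfc(-0.4350) = 0.7308.
C = 373 × 0.7308 = 273 mg/L.

273 mg/L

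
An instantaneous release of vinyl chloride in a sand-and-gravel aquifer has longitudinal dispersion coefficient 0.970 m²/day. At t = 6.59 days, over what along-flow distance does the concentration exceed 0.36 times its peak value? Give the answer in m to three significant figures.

The plume is Gaussian with σ = √(2Dt) = √(2 × 0.970 × 6.59) = 3.576 m.
C/C_peak = exp(−Δx²/(2σ²)) = 0.36 ⇒ Δx = σ·√(−2 ln 0.36) = 3.576 × 1.429 = 5.110 m.
Width = 2Δx = 10.2 m.

10.2 m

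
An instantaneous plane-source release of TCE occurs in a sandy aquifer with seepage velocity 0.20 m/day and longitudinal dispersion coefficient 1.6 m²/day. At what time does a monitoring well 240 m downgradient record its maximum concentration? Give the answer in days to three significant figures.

For the 1D instantaneous-source solution, setting ∂C/∂t = 0 at fixed x gives v²t² + 2Dt − x² = 0, so t = (√(D² + v²x²) − D)/v².
√(D² + v²x²) = √(1.6² + 0.20² × 240²) = 48.03; v² = 0.04.
t = (48.03 − 1.6)/0.04 = 1160 days (vs. the pure-advection estimate x/v = 1200 d).

1160 days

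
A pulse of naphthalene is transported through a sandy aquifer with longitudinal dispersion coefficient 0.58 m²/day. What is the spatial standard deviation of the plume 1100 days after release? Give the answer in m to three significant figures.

Dispersive spreading gives a Gaussian with σ² = 2Dt; advection only shifts the center.
σ = √(2 × 0.58 × 1100) = 35.7 m.

35.7 m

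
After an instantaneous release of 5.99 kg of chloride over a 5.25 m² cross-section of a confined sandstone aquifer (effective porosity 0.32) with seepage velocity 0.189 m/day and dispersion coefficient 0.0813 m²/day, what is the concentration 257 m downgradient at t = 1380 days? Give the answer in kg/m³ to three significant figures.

0.0919 kg/m³

For an instantaneous plane source, C(x,t) = M/(n_e·A·√(4πDt)) · exp(−(x−vt)²/(4Dt)), with n_e·A the pore (flow) area.
Plume center vt = 0.189 × 1380 = 260.82 m, so the well at 257 m is 3.82 m upgradient of the peak.
√(4πDt) = 37.55 m, giving peak height M/(n_e·A·√(4πDt)) = 5.99/(0.32 × 5.25 × 37.55) = 0.09495 kg/m³.
(x−vt)²/(4Dt) = (-3.82)²/(4 × 0.0813 × 1380) = 0.03252; exp(−0.03252) = 0.9680.
C = 0.09495 × 0.9680 = 0.0919 kg/m³.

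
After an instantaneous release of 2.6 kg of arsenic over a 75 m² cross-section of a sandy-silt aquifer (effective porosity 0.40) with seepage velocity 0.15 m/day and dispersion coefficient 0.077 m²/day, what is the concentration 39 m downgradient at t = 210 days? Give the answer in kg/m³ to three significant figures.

0.00255 kg/m³

For an instantaneous plane source, C(x,t) = M/(n_e·A·√(4πDt)) · exp(−(x−vt)²/(4Dt)), with n_e·A the pore (flow) area.
Plume center vt = 0.15 × 210 = 31.5 m, so the well at 39 m is 7.5 m downgradient of the peak.
√(4πDt) = 14.25 m, giving peak height M/(n_e·A·√(4πDt)) = 2.6/(0.40 × 75 × 14.25) = 0.006082 kg/m³.
(x−vt)²/(4Dt) = (7.5)²/(4 × 0.077 × 210) = 0.8697; exp(−0.8697) = 0.4191.
C = 0.006082 × 0.4191 = 0.00255 kg/m³.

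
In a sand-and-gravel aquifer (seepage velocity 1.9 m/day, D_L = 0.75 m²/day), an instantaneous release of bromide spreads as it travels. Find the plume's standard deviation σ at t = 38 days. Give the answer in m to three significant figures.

Dispersive spreading gives a Gaussian with σ² = 2Dt; advection only shifts the center.
σ = √(2 × 0.75 × 38) = 7.55 m.

7.55 m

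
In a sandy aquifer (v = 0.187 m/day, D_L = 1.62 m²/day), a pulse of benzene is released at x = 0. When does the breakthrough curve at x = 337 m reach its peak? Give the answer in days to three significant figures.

1760 days

For the 1D instantaneous-source solution, setting ∂C/∂t = 0 at fixed x gives v²t² + 2Dt − x² = 0, so t = (√(D² + v²x²) − D)/v².
√(D² + v²x²) = √(1.62² + 0.187² × 337²) = 63.04; v² = 0.034969.
t = (63.04 − 1.62)/0.034969 = 1760 days (vs. the pure-advection estimate x/v = 1800 d).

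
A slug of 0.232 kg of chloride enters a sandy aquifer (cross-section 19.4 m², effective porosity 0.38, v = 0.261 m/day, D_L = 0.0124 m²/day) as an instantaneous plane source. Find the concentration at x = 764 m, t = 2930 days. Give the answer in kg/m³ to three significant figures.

0.00147 kg/m³

For an instantaneous plane source, C(x,t) = M/(n_e·A·√(4πDt)) · exp(−(x−vt)²/(4Dt)), with n_e·A the pore (flow) area.
Plume center vt = 0.261 × 2930 = 764.73 m, so the well at 764 m is 0.73 m upgradient of the peak.
√(4πDt) = 21.37 m, giving peak height M/(n_e·A·√(4πDt)) = 0.232/(0.38 × 19.4 × 21.37) = 0.001473 kg/m³.
(x−vt)²/(4Dt) = (-0.73)²/(4 × 0.0124 × 2930) = 0.003667; exp(−0.003667) = 0.9963.
C = 0.001473 × 0.9963 = 0.00147 kg/m³.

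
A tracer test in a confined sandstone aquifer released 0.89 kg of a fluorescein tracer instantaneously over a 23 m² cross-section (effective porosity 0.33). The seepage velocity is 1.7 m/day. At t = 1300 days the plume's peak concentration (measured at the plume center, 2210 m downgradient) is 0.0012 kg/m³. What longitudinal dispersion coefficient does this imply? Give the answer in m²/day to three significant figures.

At the plume center C_max = M/(n_e·A·√(4πDt)), so D = M²/(4πt·(n_e·A·C_max)²).
n_e·A·C_max = 0.33 × 23 × 0.0012 = 0.009108 kg/m.
D = 0.89²/(4π × 1300 × 0.009108²) = 0.584 m²/day.

0.584 m²/day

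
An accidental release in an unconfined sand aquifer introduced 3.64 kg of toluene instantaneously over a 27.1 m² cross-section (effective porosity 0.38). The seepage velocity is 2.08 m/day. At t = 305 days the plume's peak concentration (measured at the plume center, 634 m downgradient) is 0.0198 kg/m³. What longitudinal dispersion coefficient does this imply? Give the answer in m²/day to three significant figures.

At the plume center C_max = M/(n_e·A·√(4πDt)), so D = M²/(4πt·(n_e·A·C_max)²).
n_e·A·C_max = 0.38 × 27.1 × 0.0198 = 0.2039 kg/m.
D = 3.64²/(4π × 305 × 0.2039²) = 0.0831 m²/day.

0.0831 m²/day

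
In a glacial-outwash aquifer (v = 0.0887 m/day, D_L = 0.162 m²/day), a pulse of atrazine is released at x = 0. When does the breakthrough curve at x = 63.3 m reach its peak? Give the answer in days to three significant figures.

693 days

For the 1D instantaneous-source solution, setting ∂C/∂t = 0 at fixed x gives v²t² + 2Dt − x² = 0, so t = (√(D² + v²x²) − D)/v².
√(D² + v²x²) = √(0.162² + 0.0887² × 63.3²) = 5.617; v² = 0.00786769.
t = (5.617 − 0.162)/0.00786769 = 693 days (vs. the pure-advection estimate x/v = 714 d).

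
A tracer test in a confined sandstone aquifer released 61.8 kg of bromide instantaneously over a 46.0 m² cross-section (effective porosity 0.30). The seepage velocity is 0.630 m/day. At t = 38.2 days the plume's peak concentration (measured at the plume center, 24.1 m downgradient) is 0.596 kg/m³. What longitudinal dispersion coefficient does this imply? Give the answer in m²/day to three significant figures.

At the plume center C_max = M/(n_e·A·√(4πDt)), so D = M²/(4πt·(n_e·A·C_max)²).
n_e·A·C_max = 0.30 × 46.0 × 0.596 = 8.225 kg/m.
D = 61.8²/(4π × 38.2 × 8.225²) = 0.118 m²/day.

0.118 m²/day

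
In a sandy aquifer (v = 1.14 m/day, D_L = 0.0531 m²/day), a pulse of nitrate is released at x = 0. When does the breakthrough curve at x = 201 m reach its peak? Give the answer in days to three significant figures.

176 days

For the 1D instantaneous-source solution, setting ∂C/∂t = 0 at fixed x gives v²t² + 2Dt − x² = 0, so t = (√(D² + v²x²) − D)/v².
√(D² + v²x²) = √(0.0531² + 1.14² × 201²) = 229.1; v² = 1.2996.
t = (229.1 − 0.0531)/1.2996 = 176 days (vs. the pure-advection estimate x/v = 176 d).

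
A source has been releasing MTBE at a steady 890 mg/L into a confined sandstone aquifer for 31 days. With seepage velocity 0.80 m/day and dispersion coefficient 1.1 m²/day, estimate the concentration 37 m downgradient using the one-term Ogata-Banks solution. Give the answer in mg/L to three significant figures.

62.1 mg/L

For a continuous step input, C/C₀ ≈ ½·erfc((x−vt)/(2√(Dt))).
vt = 0.80 × 31 = 24.8 m and 2√(Dt) = 2√(1.1 × 31) = 11.68 m.
Argument (x−vt)/(2√(Dt)) = (37 − 24.8)/11.68 = 1.045; ½·erfc(1.045) = 0.06972.
C = 890 × 0.06972 = 62.1 mg/L.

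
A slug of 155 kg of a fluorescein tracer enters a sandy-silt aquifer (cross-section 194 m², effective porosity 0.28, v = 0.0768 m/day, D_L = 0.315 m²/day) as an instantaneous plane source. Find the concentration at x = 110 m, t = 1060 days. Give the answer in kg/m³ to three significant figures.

For an instantaneous plane source, C(x,t) = M/(n_e·A·√(4πDt)) · exp(−(x−vt)²/(4Dt)), with n_e·A the pore (flow) area.
Plume center vt = 0.0768 × 1060 = 81.408 m, so the well at 110 m is 28.592 m downgradient of the peak.
√(4πDt) = 64.78 m, giving peak height M/(n_e·A·√(4πDt)) = 155/(0.28 × 194 × 64.78) = 0.04405 kg/m³.
(x−vt)²/(4Dt) = (28.592)²/(4 × 0.315 × 1060) = 0.6121; exp(−0.6121) = 0.5422.
C = 0.04405 × 0.5422 = 0.0239 kg/m³.

0.0239 kg/m³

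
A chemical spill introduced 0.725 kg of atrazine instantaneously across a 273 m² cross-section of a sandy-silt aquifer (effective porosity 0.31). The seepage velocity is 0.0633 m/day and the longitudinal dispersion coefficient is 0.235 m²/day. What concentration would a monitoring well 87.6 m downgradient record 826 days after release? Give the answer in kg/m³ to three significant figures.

3.48e-05 kg/m³

For an instantaneous plane source, C(x,t) = M/(n_e·A·√(4πDt)) · exp(−(x−vt)²/(4Dt)), with n_e·A the pore (flow) area.
Plume center vt = 0.0633 × 826 = 52.2858 m, so the well at 87.6 m is 35.3142 m downgradient of the peak.
√(4πDt) = 49.39 m, giving peak height M/(n_e·A·√(4πDt)) = 0.725/(0.31 × 273 × 49.39) = 0.0001735 kg/m³.
(x−vt)²/(4Dt) = (35.3142)²/(4 × 0.235 × 826) = 1.606; exp(−1.606) = 0.2007.
C = 0.0001735 × 0.2007 = 3.48e-05 kg/m³.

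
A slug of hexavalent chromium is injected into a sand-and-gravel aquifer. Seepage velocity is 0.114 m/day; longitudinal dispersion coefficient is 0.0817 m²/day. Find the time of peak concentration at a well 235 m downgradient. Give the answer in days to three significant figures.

2060 days

For the 1D instantaneous-source solution, setting ∂C/∂t = 0 at fixed x gives v²t² + 2Dt − x² = 0, so t = (√(D² + v²x²) − D)/v².
√(D² + v²x²) = √(0.0817² + 0.114² × 235²) = 26.79; v² = 0.012996.
t = (26.79 − 0.0817)/0.012996 = 2060 days (vs. the pure-advection estimate x/v = 2060 d).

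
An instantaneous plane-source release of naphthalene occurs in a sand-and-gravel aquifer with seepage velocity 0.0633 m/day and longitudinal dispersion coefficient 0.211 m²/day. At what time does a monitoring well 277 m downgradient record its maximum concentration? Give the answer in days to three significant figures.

For the 1D instantaneous-source solution, setting ∂C/∂t = 0 at fixed x gives v²t² + 2Dt − x² = 0, so t = (√(D² + v²x²) − D)/v².
√(D² + v²x²) = √(0.211² + 0.0633² × 277²) = 17.54; v² = 0.00400689.
t = (17.54 − 0.211)/0.00400689 = 4320 days (vs. the pure-advection estimate x/v = 4380 d).

4320 days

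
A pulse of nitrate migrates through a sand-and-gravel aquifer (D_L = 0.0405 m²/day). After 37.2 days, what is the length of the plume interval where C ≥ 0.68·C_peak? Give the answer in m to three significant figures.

3.05 m

The plume is Gaussian with σ = √(2Dt) = √(2 × 0.0405 × 37.2) = 1.736 m.
C/C_peak = exp(−Δx²/(2σ²)) = 0.68 ⇒ Δx = σ·√(−2 ln 0.68) = 1.736 × 0.8783 = 1.525 m.
Width = 2Δx = 3.05 m.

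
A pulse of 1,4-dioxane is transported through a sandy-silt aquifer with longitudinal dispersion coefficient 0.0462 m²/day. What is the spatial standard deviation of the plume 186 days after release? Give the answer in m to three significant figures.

Dispersive spreading gives a Gaussian with σ² = 2Dt; advection only shifts the center.
σ = √(2 × 0.0462 × 186) = 4.15 m.

4.15 m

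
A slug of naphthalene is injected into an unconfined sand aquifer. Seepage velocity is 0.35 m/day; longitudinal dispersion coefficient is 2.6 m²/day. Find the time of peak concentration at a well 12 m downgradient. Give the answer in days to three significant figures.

19.1 days

For the 1D instantaneous-source solution, setting ∂C/∂t = 0 at fixed x gives v²t² + 2Dt − x² = 0, so t = (√(D² + v²x²) − D)/v².
√(D² + v²x²) = √(2.6² + 0.35² × 12²) = 4.940; v² = 0.1225.
t = (4.940 − 2.6)/0.1225 = 19.1 days (vs. the pure-advection estimate x/v = 34.3 d).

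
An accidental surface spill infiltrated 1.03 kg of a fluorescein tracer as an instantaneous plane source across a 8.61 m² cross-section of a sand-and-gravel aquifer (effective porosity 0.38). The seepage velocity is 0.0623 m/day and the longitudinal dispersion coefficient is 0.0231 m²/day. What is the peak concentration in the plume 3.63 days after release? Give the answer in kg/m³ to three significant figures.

0.307 kg/m³

The peak of an instantaneous 1D plume sits at x = vt; there the Gaussian factor is 1 and C_max = M/(n_e·A·√(4πDt)), where n_e·A is the pore area the mass is dissolved in.
√(4πDt) = √(4π × 0.0231 × 3.63) = 1.027 m, so C_max = 1.03/(0.38 × 8.61 × 1.027) = 0.307 kg/m³.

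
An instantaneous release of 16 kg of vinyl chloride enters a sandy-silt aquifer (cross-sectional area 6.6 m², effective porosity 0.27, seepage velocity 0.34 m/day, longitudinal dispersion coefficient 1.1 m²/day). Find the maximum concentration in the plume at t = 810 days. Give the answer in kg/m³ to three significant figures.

The peak of an instantaneous 1D plume sits at x = vt; there the Gaussian factor is 1 and C_max = M/(n_e·A·√(4πDt)), where n_e·A is the pore area the mass is dissolved in.
√(4πDt) = √(4π × 1.1 × 810) = 105.8 m, so C_max = 16/(0.27 × 6.6 × 105.8) = 0.0849 kg/m³.

0.0849 kg/m³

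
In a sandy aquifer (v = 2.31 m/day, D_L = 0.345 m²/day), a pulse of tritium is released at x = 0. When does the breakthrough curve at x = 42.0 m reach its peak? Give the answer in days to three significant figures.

For the 1D instantaneous-source solution, setting ∂C/∂t = 0 at fixed x gives v²t² + 2Dt − x² = 0, so t = (√(D² + v²x²) − D)/v².
√(D² + v²x²) = √(0.345² + 2.31² × 42.0²) = 97.02; v² = 5.3361.
t = (97.02 − 0.345)/5.3361 = 18.1 days (vs. the pure-advection estimate x/v = 18.2 d).

18.1 days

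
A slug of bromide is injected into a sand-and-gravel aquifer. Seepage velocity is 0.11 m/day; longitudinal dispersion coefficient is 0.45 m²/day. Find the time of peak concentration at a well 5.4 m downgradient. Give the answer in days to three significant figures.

24.4 days

For the 1D instantaneous-source solution, setting ∂C/∂t = 0 at fixed x gives v²t² + 2Dt − x² = 0, so t = (√(D² + v²x²) − D)/v².
√(D² + v²x²) = √(0.45² + 0.11² × 5.4²) = 0.7452; v² = 0.0121.
t = (0.7452 − 0.45)/0.0121 = 24.4 days (vs. the pure-advection estimate x/v = 49.1 d).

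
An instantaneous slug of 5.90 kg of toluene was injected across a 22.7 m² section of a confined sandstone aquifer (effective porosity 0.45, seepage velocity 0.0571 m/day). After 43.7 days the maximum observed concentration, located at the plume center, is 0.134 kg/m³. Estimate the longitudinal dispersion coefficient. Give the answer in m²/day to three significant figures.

0.0338 m²/day

At the plume center C_max = M/(n_e·A·√(4πDt)), so D = M²/(4πt·(n_e·A·C_max)²).
n_e·A·C_max = 0.45 × 22.7 × 0.134 = 1.369 kg/m.
D = 5.90²/(4π × 43.7 × 1.369²) = 0.0338 m²/day.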